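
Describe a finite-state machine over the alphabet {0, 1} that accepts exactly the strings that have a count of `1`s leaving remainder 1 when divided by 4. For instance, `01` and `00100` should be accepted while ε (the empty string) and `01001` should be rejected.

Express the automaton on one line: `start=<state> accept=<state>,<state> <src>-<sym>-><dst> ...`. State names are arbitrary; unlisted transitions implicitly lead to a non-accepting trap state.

Keep the running count of `1`s modulo 4: each `1` advances along the cycle S0 → S1 → S2 → S3 → S0 while other symbols loop. Accept at S1.
        0   1  
>  S0   S0  S1 
 * S1   S1  S2 
   S2   S2  S3 
   S3   S3  S0 
(> = start, * = accepting)

start=S0 accept=S1 S0-0->S0 S0-1->S1 S1-0->S1 S1-1->S2 S2-0->S2 S2-1->S3 S3-0->S3 S3-1->S0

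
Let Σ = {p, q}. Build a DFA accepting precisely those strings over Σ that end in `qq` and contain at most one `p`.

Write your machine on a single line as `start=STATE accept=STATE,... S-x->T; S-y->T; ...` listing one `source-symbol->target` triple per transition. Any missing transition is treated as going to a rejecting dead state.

Build one automaton per condition and run them in lockstep. One (3 states) tracks how much of the suffix `qq` has currently been matched; the other (3 states) tracks the count of `p`s, saturating at 2. Each combined state is a pair, one component from each; accept when both components accept.
        p   q  
>  s0   s1  s2 
   s1   s3  s4 
   s2   s1  s5 
   s3   s3  s6 
   s4   s3  s7 
 * s5   s1  s5 
   s6   s3  s8 
 * s7   s3  s7 
   s8   s3  s8 
(> = start, * = accepting)

start=s0; accept=s5,s7; s0-p->s1; s0-q->s2; s1-p->s3; s1-q->s4; s2-p->s1; s2-q->s5; s3-p->s3; s3-q->s6; s4-p->s3; s4-q->s7; s5-p->s1; s5-q->s5; s6-p->s3; s6-q->s8; s7-p->s3; s7-q->s7; s8-p->s3; s8-q->s8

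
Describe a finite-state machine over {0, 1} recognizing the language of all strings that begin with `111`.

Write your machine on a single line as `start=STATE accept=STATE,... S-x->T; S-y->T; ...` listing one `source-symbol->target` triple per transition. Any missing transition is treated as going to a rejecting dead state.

start=s0; accept=s3; s0-0->s4; s0-1->s1; s1-0->s4; s1-1->s2; s2-0->s4; s2-1->s3; s3-0->s3; s3-1->s3; s4-0->s4; s4-1->s4

Walk along `111` while the input agrees: from s0 take `1` to s1, and so on. Any deviation drops to the rejecting sink s4. Once s3 is reached the prefix is confirmed and every continuation is accepted.
5 states suffice.
        0   1  
>  s0   s4  s1 
   s1   s4  s2 
   s2   s4  s3 
 * s3   s3  s3 
   s4   s4  s4 
(> = start, * = accepting)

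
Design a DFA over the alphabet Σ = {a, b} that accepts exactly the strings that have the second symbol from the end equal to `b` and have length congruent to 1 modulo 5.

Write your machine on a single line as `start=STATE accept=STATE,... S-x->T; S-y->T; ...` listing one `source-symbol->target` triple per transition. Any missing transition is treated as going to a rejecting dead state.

start=q0; accept=q6; q0-a->q1; q0-b->q1; q1-a->q2; q1-b->q2; q2-a->q3; q2-b->q3; q3-a->q4; q3-b->q4; q4-a->q0; q4-b->q5; q5-a->q6; q5-b->q6; q6-a->q2; q6-b->q2

Run two small machines in parallel and take their product. One (7 states) tracks the last 2 symbols read; the other (5 states) tracks the input length modulo 5. Each combined state is a pair, one component from each; accept when both components accept. Equivalent product states are then merged.
7 states suffice.
        a   b  
>  q0   q1  q1 
   q1   q2  q2 
   q2   q3  q3 
   q3   q4  q4 
   q4   q0  q5 
   q5   q6  q6 
 * q6   q2  q2 
(> = start, * = accepting)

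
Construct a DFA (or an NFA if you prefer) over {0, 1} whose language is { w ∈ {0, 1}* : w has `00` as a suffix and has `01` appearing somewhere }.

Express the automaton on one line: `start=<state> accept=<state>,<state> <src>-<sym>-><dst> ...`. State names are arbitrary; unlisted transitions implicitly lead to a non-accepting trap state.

start=A accept=E A-0->B A-1->A B-0->B B-1->C C-0->D C-1->C D-0->E D-1->C E-0->E E-1->C

Handle the two conditions separately and then intersect. The first has 3 states tracking how much of the suffix `00` has currently been matched; the second has 3 states tracking whether and how much of `01` has been seen. A product state is a pair (one from each), accepting exactly when both do. Minimizing collapses redundant product states.
       0  1 
>  A   B  A 
   B   B  C 
   C   D  C 
   D   E  C 
 * E   E  C 
(> = start, * = accepting)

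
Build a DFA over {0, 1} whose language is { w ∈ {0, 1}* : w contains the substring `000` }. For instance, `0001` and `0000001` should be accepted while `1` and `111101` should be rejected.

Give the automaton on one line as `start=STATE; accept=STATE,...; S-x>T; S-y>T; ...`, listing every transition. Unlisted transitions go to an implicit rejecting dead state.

start=q0; accept=q3; q0-0>q1; q0-1>q0; q1-0>q2; q1-1>q0; q2-0>q3; q2-1>q0; q3-0>q3; q3-1>q3

States q0..q2 record the length of the longest prefix of `000` that matches the current input suffix. Reaching q3 means `000` has been seen, and we stay there forever. Accept from q3.
        0   1  
>  q0   q1  q0 
   q1   q2  q0 
   q2   q3  q0 
 * q3   q3  q3 
(> = start, * = accepting)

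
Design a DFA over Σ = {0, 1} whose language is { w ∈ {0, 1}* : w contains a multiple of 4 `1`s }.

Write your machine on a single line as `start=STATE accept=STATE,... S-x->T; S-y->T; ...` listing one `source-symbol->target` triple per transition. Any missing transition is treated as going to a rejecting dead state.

start=q0; accept=q0; q0-0->q0; q0-1->q1; q1-0->q1; q1-1->q2; q2-0->q2; q2-1->q3; q3-0->q3; q3-1->q0

Keep the running count of `1`s modulo 4: each `1` advances along the cycle q0 → q1 → q2 → q3 → q0 while other symbols loop. Accept at q0.
With 4 states:
        0   1  
>* q0   q0  q1 
   q1   q1  q2 
   q2   q2  q3 
   q3   q3  q0 
(> = start, * = accepting)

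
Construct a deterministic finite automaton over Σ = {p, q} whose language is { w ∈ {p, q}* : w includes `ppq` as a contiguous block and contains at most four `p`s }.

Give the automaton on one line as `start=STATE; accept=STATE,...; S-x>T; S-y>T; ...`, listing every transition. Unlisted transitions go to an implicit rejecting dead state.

Build one automaton per condition and run them in lockstep. One (4 states) tracks whether and how much of `ppq` has been seen; the other (6 states) tracks the count of `p`s, saturating at 5. Each combined state is a pair, one component from each; accept when both components accept. Minimizing collapses redundant product states.
With 13 states:
          p    q  
>  S0     S1   S0 
   S1     S2   S3 
   S2     S4   S5 
   S3     S6   S3 
   S4     S7   S8 
 * S5     S8   S5 
   S6     S4   S9 
   S7    S10  S11 
 * S8    S11   S8 
   S9    S12   S9 
   S10   S10  S10 
 * S11   S10  S11 
   S12    S7  S10 
(> = start, * = accepting)

start=S0; accept=S5,S8,S11; S0-p>S1; S0-q>S0; S1-p>S2; S1-q>S3; S2-p>S4; S2-q>S5; S3-p>S6; S3-q>S3; S4-p>S7; S4-q>S8; S5-p>S8; S5-q>S5; S6-p>S4; S6-q>S9; S7-p>S10; S7-q>S11; S8-p>S11; S8-q>S8; S9-p>S12; S9-q>S9; S10-p>S10; S10-q>S10; S11-p>S10; S11-q>S11; S12-p>S7; S12-q>S10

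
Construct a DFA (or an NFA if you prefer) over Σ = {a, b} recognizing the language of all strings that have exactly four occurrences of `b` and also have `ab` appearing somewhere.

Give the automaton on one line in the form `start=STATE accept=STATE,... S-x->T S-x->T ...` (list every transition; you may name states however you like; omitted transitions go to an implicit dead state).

start=q0 accept=q12 q0-a->q1 q0-b->q2 q1-a->q1 q1-b->q3 q2-a->q4 q2-b->q5 q3-a->q3 q3-b->q6 q4-a->q4 q4-b->q6 q5-a->q7 q5-b->q8 q6-a->q6 q6-b->q9 q7-a->q7 q7-b->q9 q8-a->q10 q8-b->q11 q9-a->q9 q9-b->q12 q10-a->q10 q10-b->q12 q11-a->q13 q11-b->q14 q12-a->q12 q12-b->q15 q13-a->q13 q13-b->q15 q14-a->q16 q14-b->q14 q15-a->q15 q15-b->q15 q16-a->q16 q16-b->q15

Run two small machines in parallel and take their product. The first has 6 states tracking the count of `b`s, saturating at 5; the second has 3 states tracking whether and how much of `ab` has been seen. A product state is a pair (one from each), accepting exactly when both do.
17 states suffice.
          a    b  
>  q0     q1   q2 
   q1     q1   q3 
   q2     q4   q5 
   q3     q3   q6 
   q4     q4   q6 
   q5     q7   q8 
   q6     q6   q9 
   q7     q7   q9 
   q8    q10  q11 
   q9     q9  q12 
   q10   q10  q12 
   q11   q13  q14 
 * q12   q12  q15 
   q13   q13  q15 
   q14   q16  q14 
   q15   q15  q15 
   q16   q16  q15 
(> = start, * = accepting)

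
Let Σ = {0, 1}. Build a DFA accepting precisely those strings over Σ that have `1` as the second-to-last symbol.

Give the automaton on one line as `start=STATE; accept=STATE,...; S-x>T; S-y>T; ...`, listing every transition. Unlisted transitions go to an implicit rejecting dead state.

start=q0; accept=q5,q6; q0-0>q1; q0-1>q2; q1-0>q3; q1-1>q4; q2-0>q5; q2-1>q6; q3-0>q3; q3-1>q4; q4-0>q5; q4-1>q6; q5-0>q3; q5-1>q4; q6-0>q5; q6-1>q6

Because acceptance depends on a position counted from the end, the machine has to buffer the most recent 2 symbols. Make each state the string of the last up-to-2 symbols read; on input `x` shift the window left and append `x`. Accept when the buffered window has length 2 and begins with `1`.
        0   1  
>  q0   q1  q2 
   q1   q3  q4 
   q2   q5  q6 
   q3   q3  q4 
   q4   q5  q6 
 * q5   q3  q4 
 * q6   q5  q6 
(> = start, * = accepting)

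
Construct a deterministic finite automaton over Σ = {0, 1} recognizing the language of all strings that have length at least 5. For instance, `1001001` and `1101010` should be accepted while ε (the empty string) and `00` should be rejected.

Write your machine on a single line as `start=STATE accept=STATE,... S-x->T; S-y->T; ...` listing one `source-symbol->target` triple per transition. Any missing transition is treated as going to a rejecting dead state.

start=S0; accept=S5,S6; S0-0->S1; S0-1->S1; S1-0->S2; S1-1->S2; S2-0->S3; S2-1->S3; S3-0->S4; S3-1->S4; S4-0->S5; S4-1->S5; S5-0->S6; S5-1->S6; S6-0->S6; S6-1->S6

We only need to distinguish lengths 0, 1, …, 5, and '>5'. Chain S0 → S1 → S2 → S3 → S4 → S5 → S6 on every symbol, with S6 looping. Accepting states: {S5, S6}.
With 7 states:
        0   1  
>  S0   S1  S1 
   S1   S2  S2 
   S2   S3  S3 
   S3   S4  S4 
   S4   S5  S5 
 * S5   S6  S6 
 * S6   S6  S6 
(> = start, * = accepting)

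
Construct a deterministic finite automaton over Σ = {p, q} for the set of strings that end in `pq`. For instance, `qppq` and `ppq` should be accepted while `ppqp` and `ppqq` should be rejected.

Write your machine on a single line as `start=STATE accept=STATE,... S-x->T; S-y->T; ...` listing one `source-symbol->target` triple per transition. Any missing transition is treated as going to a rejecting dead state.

Let each state record the length of the longest suffix of the input read so far that is also a prefix of `pq`. B means the last symbol is `p`; C means the last 2 symbols are `pq`. Accept only at C, where the string currently ends in `pq`.
With 3 states:
       p  q 
>  A   B  A 
   B   B  C 
 * C   B  A 
(> = start, * = accepting)

start=A; accept=C; A-p->B; A-q->A; B-p->B; B-q->C; C-p->B; C-q->A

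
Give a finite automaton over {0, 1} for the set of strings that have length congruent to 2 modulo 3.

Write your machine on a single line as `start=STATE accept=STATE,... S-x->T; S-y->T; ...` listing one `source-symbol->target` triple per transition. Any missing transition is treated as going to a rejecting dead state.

start=S0; accept=S2; S0-0->S1; S0-1->S1; S1-0->S2; S1-1->S2; S2-0->S0; S2-1->S0

Count input length modulo 3: every symbol advances one step around the cycle S0 → S1 → S2 → S0. Accept at S2.
A 3-state machine:
        0   1  
>  S0   S1  S1 
   S1   S2  S2 
 * S2   S0  S0 
(> = start, * = accepting)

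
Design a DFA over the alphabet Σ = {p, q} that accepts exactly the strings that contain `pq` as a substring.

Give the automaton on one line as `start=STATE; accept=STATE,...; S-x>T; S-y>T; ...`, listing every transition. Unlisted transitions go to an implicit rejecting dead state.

States s0..s1 record the length of the longest prefix of `pq` that matches the current input suffix. Reaching s2 means `pq` has been seen, and we stay there forever. Accept from s2.
        p   q  
>  s0   s1  s0 
   s1   s1  s2 
 * s2   s2  s2 
(> = start, * = accepting)

start=s0; accept=s2; s0-p>s1; s0-q>s0; s1-p>s1; s1-q>s2; s2-p>s2; s2-q>s2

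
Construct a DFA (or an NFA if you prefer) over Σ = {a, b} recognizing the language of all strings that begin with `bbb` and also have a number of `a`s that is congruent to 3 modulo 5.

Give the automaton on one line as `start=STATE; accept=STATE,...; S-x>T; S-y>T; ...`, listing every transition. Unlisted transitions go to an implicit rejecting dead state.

Run two small machines in parallel and take their product. One (5 states) tracks whether the input so far still matches the prefix `bbb`; the other (5 states) tracks the count of `a`s modulo 5. Each combined state is a pair, one component from each; accept when both components accept. After merging equivalent states the machine shrinks.
A 9-state machine:
        a   b  
>  s0   s1  s2 
   s1   s1  s1 
   s2   s1  s3 
   s3   s1  s4 
   s4   s5  s4 
   s5   s6  s5 
   s6   s7  s6 
 * s7   s8  s7 
   s8   s4  s8 
(> = start, * = accepting)

start=s0; accept=s7; s0-a>s1; s0-b>s2; s1-a>s1; s1-b>s1; s2-a>s1; s2-b>s3; s3-a>s1; s3-b>s4; s4-a>s5; s4-b>s4; s5-a>s6; s5-b>s5; s6-a>s7; s6-b>s6; s7-a>s8; s7-b>s7; s8-a>s4; s8-b>s8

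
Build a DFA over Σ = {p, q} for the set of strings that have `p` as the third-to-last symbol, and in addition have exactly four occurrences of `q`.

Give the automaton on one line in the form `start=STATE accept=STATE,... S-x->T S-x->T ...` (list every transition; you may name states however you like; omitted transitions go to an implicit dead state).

Run two small machines in parallel and take their product. The first has 15 states tracking the last 3 symbols read; the second has 6 states tracking the count of `q`s, saturating at 5. A product state is a pair (one from each), accepting exactly when both do. Equivalent product states are then merged.
A 17-state machine:
          p    q  
>  S0     S0   S1 
   S1     S1   S2 
   S2     S3   S4 
   S3     S3   S5 
   S4     S6   S7 
   S5     S6   S8 
   S6     S9  S10 
   S7    S11  S12 
 * S8    S11  S12 
   S9     S9  S13 
   S10   S14  S12 
   S11   S15  S12 
   S12   S12  S12 
 * S13   S14  S12 
 * S14   S15  S12 
   S15   S16  S12 
 * S16   S16  S12 
(> = start, * = accepting)

start=S0 accept=S8,S13,S14,S16 S0-p->S0 S0-q->S1 S1-p->S1 S1-q->S2 S2-p->S3 S2-q->S4 S3-p->S3 S3-q->S5 S4-p->S6 S4-q->S7 S5-p->S6 S5-q->S8 S6-p->S9 S6-q->S10 S7-p->S11 S7-q->S12 S8-p->S11 S8-q->S12 S9-p->S9 S9-q->S13 S10-p->S14 S10-q->S12 S11-p->S15 S11-q->S12 S12-p->S12 S12-q->S12 S13-p->S14 S13-q->S12 S14-p->S15 S14-q->S12 S15-p->S16 S15-q->S12 S16-p->S16 S16-q->S12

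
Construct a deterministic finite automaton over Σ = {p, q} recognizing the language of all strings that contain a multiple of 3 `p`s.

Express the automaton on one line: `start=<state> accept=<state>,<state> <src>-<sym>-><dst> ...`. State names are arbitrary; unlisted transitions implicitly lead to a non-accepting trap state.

The only thing that matters is how many `p`s have appeared, reduced mod 3. Use one state per residue: S0 for 0, …, S2 for 2. Reading `p` moves to the next residue; anything else stays put. S0 is accepting.
        p   q  
>* S0   S1  S0 
   S1   S2  S1 
   S2   S0  S2 
(> = start, * = accepting)

start=S0 accept=S0 S0-p->S1 S0-q->S0 S1-p->S2 S1-q->S1 S2-p->S0 S2-q->S2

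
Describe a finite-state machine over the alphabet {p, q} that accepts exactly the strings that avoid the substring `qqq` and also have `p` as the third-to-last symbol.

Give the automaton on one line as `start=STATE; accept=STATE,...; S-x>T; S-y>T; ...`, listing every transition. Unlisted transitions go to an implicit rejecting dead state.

start=S0; accept=S7,S8,S9,S10; S0-p>S1; S0-q>S2; S1-p>S3; S1-q>S4; S2-p>S5; S2-q>S6; S3-p>S7; S3-q>S8; S4-p>S9; S4-q>S10; S5-p>S11; S5-q>S12; S6-p>S13; S6-q>S14; S7-p>S7; S7-q>S8; S8-p>S9; S8-q>S10; S9-p>S11; S9-q>S12; S10-p>S13; S10-q>S14; S11-p>S7; S11-q>S8; S12-p>S9; S12-q>S10; S13-p>S11; S13-q>S12; S14-p>S15; S14-q>S14; S15-p>S16; S15-q>S17; S16-p>S18; S16-q>S19; S17-p>S20; S17-q>S21; S18-p>S18; S18-q>S19; S19-p>S20; S19-q>S21; S20-p>S16; S20-q>S17; S21-p>S15; S21-q>S14

Build one automaton per condition and run them in lockstep. The first has 4 states tracking partial matches of the forbidden pattern `qqq`; the second has 15 states tracking the last 3 symbols read. A product state is a pair (one from each), accepting exactly when both do.
          p    q  
>  S0     S1   S2 
   S1     S3   S4 
   S2     S5   S6 
   S3     S7   S8 
   S4     S9  S10 
   S5    S11  S12 
   S6    S13  S14 
 * S7     S7   S8 
 * S8     S9  S10 
 * S9    S11  S12 
 * S10   S13  S14 
   S11    S7   S8 
   S12    S9  S10 
   S13   S11  S12 
   S14   S15  S14 
   S15   S16  S17 
   S16   S18  S19 
   S17   S20  S21 
   S18   S18  S19 
   S19   S20  S21 
   S20   S16  S17 
   S21   S15  S14 
(> = start, * = accepting)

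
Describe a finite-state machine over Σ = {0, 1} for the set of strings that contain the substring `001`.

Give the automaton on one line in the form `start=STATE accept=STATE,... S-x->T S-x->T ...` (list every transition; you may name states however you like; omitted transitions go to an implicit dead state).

Track how much of `001` has been matched so far: state q0 is no progress, q3 is the absorbing accept state reached once `001` has occurred. Intermediate states record partial matches; on a mismatch, fall back to the longest reusable overlap.
        0   1  
>  q0   q1  q0 
   q1   q2  q0 
   q2   q2  q3 
 * q3   q3  q3 
(> = start, * = accepting)

start=q0 accept=q3 q0-0->q1 q0-1->q0 q1-0->q2 q1-1->q0 q2-0->q2 q2-1->q3 q3-0->q3 q3-1->q3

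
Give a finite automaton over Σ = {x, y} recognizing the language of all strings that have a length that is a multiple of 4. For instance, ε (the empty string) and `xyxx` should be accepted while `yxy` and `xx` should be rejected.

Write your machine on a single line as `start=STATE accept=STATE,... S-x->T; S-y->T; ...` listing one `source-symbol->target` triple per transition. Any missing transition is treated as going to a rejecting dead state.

start=q0; accept=q0; q0-x->q1; q0-y->q1; q1-x->q2; q1-y->q2; q2-x->q3; q2-y->q3; q3-x->q0; q3-y->q0

Only the length mod 4 matters, so use a 4-cycle: from any state, every input symbol moves to the next state, wrapping q3 back to q0. Mark q0 accepting.
A 4-state machine:
        x   y  
>* q0   q1  q1 
   q1   q2  q2 
   q2   q3  q3 
   q3   q0  q0 
(> = start, * = accepting)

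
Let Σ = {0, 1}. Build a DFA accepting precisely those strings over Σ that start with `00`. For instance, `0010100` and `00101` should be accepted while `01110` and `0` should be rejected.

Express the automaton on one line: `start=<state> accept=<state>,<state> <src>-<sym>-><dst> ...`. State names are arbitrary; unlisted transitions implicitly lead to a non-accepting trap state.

start=s0 accept=s2 s0-0->s1 s0-1->s3 s1-0->s2 s1-1->s3 s2-0->s2 s2-1->s2 s3-0->s3 s3-1->s3

Walk along `00` while the input agrees: from s0 take `0` to s1, and so on. Any deviation drops to the rejecting sink s3. Once s2 is reached the prefix is confirmed and every continuation is accepted.
A 4-state machine:
        0   1  
>  s0   s1  s3 
   s1   s2  s3 
 * s2   s2  s2 
   s3   s3  s3 
(> = start, * = accepting)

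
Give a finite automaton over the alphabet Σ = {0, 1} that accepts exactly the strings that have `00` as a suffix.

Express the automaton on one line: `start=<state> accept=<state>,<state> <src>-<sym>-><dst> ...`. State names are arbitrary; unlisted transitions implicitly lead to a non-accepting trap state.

start=A accept=C A-0->B A-1->A B-0->C B-1->A C-0->C C-1->A

Let each state record the length of the longest suffix of the input read so far that is also a prefix of `00`. B means the last symbol is `0`; C means the last 2 symbols are `00`. Accept only at C, where the string currently ends in `00`.
With 3 states:
       0  1 
>  A   B  A 
   B   C  A 
 * C   C  A 
(> = start, * = accepting)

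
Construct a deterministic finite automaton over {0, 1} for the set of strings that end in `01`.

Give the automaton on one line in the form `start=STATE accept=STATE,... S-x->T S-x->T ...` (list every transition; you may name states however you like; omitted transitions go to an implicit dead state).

start=q0 accept=q2 q0-0->q1 q0-1->q0 q1-0->q1 q1-1->q2 q2-0->q1 q2-1->q0

Remember how much of `01` the current input suffix matches. State q0 means no match yet; q1 means the last symbol is `0`; q2 means the last 2 symbols are `01`. Only q2 accepts. On a mismatch, fall back to the longest proper suffix that is still a prefix of `01`.
3 states suffice.
        0   1  
>  q0   q1  q0 
   q1   q1  q2 
 * q2   q1  q0 
(> = start, * = accepting)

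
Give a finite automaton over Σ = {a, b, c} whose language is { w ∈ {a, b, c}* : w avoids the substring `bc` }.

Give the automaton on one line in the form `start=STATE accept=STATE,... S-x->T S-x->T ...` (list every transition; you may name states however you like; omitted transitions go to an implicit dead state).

This is the complement of 'contains `bc`'. Use the same substring-matching states — q0 through q2 holding how much of `bc` has just been matched — but flip the accepting set: everything except the trap q2 accepts.
A 3-state machine:
        a   b   c  
>* q0   q0  q1  q0 
 * q1   q0  q1  q2 
   q2   q2  q2  q2 
(> = start, * = accepting)

start=q0 accept=q0,q1 q0-a->q0 q0-b->q1 q0-c->q0 q1-a->q0 q1-b->q1 q1-c->q2 q2-a->q2 q2-b->q2 q2-c->q2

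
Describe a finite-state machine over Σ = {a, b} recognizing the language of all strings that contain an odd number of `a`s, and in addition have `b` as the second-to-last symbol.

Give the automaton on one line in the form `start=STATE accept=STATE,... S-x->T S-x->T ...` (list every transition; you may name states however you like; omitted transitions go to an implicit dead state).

start=q0 accept=q4,q5 q0-a->q1 q0-b->q2 q1-a->q0 q1-b->q3 q2-a->q4 q2-b->q2 q3-a->q0 q3-b->q5 q4-a->q0 q4-b->q3 q5-a->q0 q5-b->q5

Run two small machines in parallel and take their product. One (2 states) tracks the count of `a`s modulo 2; the other (7 states) tracks the last 2 symbols read. Each combined state is a pair, one component from each; accept when both components accept. After merging equivalent states the machine shrinks.
6 states suffice.
        a   b  
>  q0   q1  q2 
   q1   q0  q3 
   q2   q4  q2 
   q3   q0  q5 
 * q4   q0  q3 
 * q5   q0  q5 
(> = start, * = accepting)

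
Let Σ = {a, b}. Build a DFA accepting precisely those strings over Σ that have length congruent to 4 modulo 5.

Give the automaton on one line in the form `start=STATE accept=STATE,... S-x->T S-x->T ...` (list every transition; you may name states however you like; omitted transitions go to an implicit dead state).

Only the length mod 5 matters, so use a 5-cycle: from any state, every input symbol moves to the next state, wrapping q4 back to q0. Mark q4 accepting.
A 5-state machine:
        a   b  
>  q0   q1  q1 
   q1   q2  q2 
   q2   q3  q3 
   q3   q4  q4 
 * q4   q0  q0 
(> = start, * = accepting)

start=q0 accept=q4 q0-a->q1 q0-b->q1 q1-a->q2 q1-b->q2 q2-a->q3 q2-b->q3 q3-a->q4 q3-b->q4 q4-a->q0 q4-b->q0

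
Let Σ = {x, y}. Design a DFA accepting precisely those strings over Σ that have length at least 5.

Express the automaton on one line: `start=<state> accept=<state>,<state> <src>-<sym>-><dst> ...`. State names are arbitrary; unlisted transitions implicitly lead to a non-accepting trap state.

start=q0 accept=q5,q6 q0-x->q1 q0-y->q1 q1-x->q2 q1-y->q2 q2-x->q3 q2-y->q3 q3-x->q4 q3-y->q4 q4-x->q5 q4-y->q5 q5-x->q6 q5-y->q6 q6-x->q6 q6-y->q6

We only need to distinguish lengths 0, 1, …, 5, and '>5'. Chain q0 → q1 → q2 → q3 → q4 → q5 → q6 on every symbol, with q6 looping. Accepting states: {q5, q6}.
        x   y  
>  q0   q1  q1 
   q1   q2  q2 
   q2   q3  q3 
   q3   q4  q4 
   q4   q5  q5 
 * q5   q6  q6 
 * q6   q6  q6 
(> = start, * = accepting)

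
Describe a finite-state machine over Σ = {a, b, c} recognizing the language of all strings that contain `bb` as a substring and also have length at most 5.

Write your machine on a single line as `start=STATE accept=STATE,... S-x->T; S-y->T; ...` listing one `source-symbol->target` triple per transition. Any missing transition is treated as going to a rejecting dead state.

start=q0; accept=q5,q8,q11,q14; q0-a->q1; q0-b->q2; q0-c->q1; q1-a->q3; q1-b->q4; q1-c->q3; q2-a->q3; q2-b->q5; q2-c->q3; q3-a->q6; q3-b->q7; q3-c->q6; q4-a->q6; q4-b->q8; q4-c->q6; q5-a->q8; q5-b->q8; q5-c->q8; q6-a->q9; q6-b->q10; q6-c->q9; q7-a->q9; q7-b->q11; q7-c->q9; q8-a->q11; q8-b->q11; q8-c->q11; q9-a->q12; q9-b->q13; q9-c->q12; q10-a->q12; q10-b->q14; q10-c->q12; q11-a->q14; q11-b->q14; q11-c->q14; q12-a->q15; q12-b->q16; q12-c->q15; q13-a->q15; q13-b->q17; q13-c->q15; q14-a->q17; q14-b->q17; q14-c->q17; q15-a->q15; q15-b->q16; q15-c->q15; q16-a->q15; q16-b->q17; q16-c->q15; q17-a->q17; q17-b->q17; q17-c->q17

Run two small machines in parallel and take their product. The first has 3 states tracking whether and how much of `bb` has been seen; the second has 7 states tracking the input length, saturating at 6. A product state is a pair (one from each), accepting exactly when both do.
18 states suffice.
          a    b    c  
>  q0     q1   q2   q1 
   q1     q3   q4   q3 
   q2     q3   q5   q3 
   q3     q6   q7   q6 
   q4     q6   q8   q6 
 * q5     q8   q8   q8 
   q6     q9  q10   q9 
   q7     q9  q11   q9 
 * q8    q11  q11  q11 
   q9    q12  q13  q12 
   q10   q12  q14  q12 
 * q11   q14  q14  q14 
   q12   q15  q16  q15 
   q13   q15  q17  q15 
 * q14   q17  q17  q17 
   q15   q15  q16  q15 
   q16   q15  q17  q15 
   q17   q17  q17  q17 
(> = start, * = accepting)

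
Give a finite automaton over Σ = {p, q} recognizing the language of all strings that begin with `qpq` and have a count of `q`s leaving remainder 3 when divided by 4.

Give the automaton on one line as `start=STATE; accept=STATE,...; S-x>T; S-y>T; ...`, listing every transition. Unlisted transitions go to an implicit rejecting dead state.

Build one automaton per condition and run them in lockstep. One (5 states) tracks whether the input so far still matches the prefix `qpq`; the other (4 states) tracks the count of `q`s modulo 4. Each combined state is a pair, one component from each; accept when both components accept. Equivalent product states are then merged.
       p  q 
>  A   B  C 
   B   B  B 
   C   D  B 
   D   B  E 
   E   E  F 
 * F   F  G 
   G   G  H 
   H   H  E 
(> = start, * = accepting)

start=A; accept=F; A-p>B; A-q>C; B-p>B; B-q>B; C-p>D; C-q>B; D-p>B; D-q>E; E-p>E; E-q>F; F-p>F; F-q>G; G-p>G; G-q>H; H-p>H; H-q>E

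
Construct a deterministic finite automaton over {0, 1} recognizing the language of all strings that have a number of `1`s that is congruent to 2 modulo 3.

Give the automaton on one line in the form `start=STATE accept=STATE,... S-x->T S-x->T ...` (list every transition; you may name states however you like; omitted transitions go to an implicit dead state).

start=A accept=C A-0->A A-1->B B-0->B B-1->C C-0->C C-1->A

Keep the running count of `1`s modulo 3: each `1` advances along the cycle A → B → C → A while other symbols loop. Accept at C.
A 3-state machine:
       0  1 
>  A   A  B 
   B   B  C 
 * C   C  A 
(> = start, * = accepting)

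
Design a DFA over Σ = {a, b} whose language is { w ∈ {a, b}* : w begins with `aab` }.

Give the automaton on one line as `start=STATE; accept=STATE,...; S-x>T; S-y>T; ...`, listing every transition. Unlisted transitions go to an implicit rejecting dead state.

start=q0; accept=q3; q0-a>q1; q0-b>q4; q1-a>q2; q1-b>q4; q2-a>q4; q2-b>q3; q3-a>q3; q3-b>q3; q4-a>q4; q4-b>q4

Check the first 3 symbols one by one: q0 through q2 record how many have matched `aab` so far; any wrong symbol goes to the dead state q4. After all 3 match we enter the accepting sink q3.
5 states suffice.
        a   b  
>  q0   q1  q4 
   q1   q2  q4 
   q2   q4  q3 
 * q3   q3  q3 
   q4   q4  q4 
(> = start, * = accepting)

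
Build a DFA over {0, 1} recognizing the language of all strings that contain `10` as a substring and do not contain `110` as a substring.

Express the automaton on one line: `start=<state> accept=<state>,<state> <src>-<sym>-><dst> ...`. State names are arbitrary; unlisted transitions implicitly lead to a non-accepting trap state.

Handle the two conditions separately and then intersect. The first has 3 states tracking whether and how much of `10` has been seen; the second has 4 states tracking partial matches of the forbidden pattern `110`. A product state is a pair (one from each), accepting exactly when both do.
7 states suffice.
        0   1  
>  s0   s0  s1 
   s1   s2  s3 
 * s2   s2  s4 
   s3   s5  s3 
 * s4   s2  s6 
   s5   s5  s5 
 * s6   s5  s6 
(> = start, * = accepting)

start=s0 accept=s2,s4,s6 s0-0->s0 s0-1->s1 s1-0->s2 s1-1->s3 s2-0->s2 s2-1->s4 s3-0->s5 s3-1->s3 s4-0->s2 s4-1->s6 s5-0->s5 s5-1->s5 s6-0->s5 s6-1->s6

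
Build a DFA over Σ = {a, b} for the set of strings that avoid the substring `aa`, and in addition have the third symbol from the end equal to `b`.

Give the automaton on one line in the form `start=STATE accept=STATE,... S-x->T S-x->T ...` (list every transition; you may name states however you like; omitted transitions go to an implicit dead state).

start=S0 accept=S12,S13,S14 S0-a->S1 S0-b->S2 S1-a->S3 S1-b->S4 S2-a->S5 S2-b->S6 S3-a->S7 S3-b->S8 S4-a->S9 S4-b->S10 S5-a->S11 S5-b->S12 S6-a->S13 S6-b->S14 S7-a->S7 S7-b->S8 S8-a->S15 S8-b->S16 S9-a->S11 S9-b->S12 S10-a->S13 S10-b->S14 S11-a->S7 S11-b->S8 S12-a->S9 S12-b->S10 S13-a->S11 S13-b->S12 S14-a->S13 S14-b->S14 S15-a->S11 S15-b->S17 S16-a->S18 S16-b->S19 S17-a->S15 S17-b->S16 S18-a->S11 S18-b->S17 S19-a->S18 S19-b->S19

Handle the two conditions separately and then intersect. The first has 3 states tracking partial matches of the forbidden pattern `aa`; the second has 15 states tracking the last 3 symbols read. A product state is a pair (one from each), accepting exactly when both do.
20 states suffice.
          a    b  
>  S0     S1   S2 
   S1     S3   S4 
   S2     S5   S6 
   S3     S7   S8 
   S4     S9  S10 
   S5    S11  S12 
   S6    S13  S14 
   S7     S7   S8 
   S8    S15  S16 
   S9    S11  S12 
   S10   S13  S14 
   S11    S7   S8 
 * S12    S9  S10 
 * S13   S11  S12 
 * S14   S13  S14 
   S15   S11  S17 
   S16   S18  S19 
   S17   S15  S16 
   S18   S11  S17 
   S19   S18  S19 
(> = start, * = accepting)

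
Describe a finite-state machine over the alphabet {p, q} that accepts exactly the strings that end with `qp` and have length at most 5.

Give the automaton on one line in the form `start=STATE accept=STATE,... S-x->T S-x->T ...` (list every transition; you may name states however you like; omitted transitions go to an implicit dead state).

Build one automaton per condition and run them in lockstep. One (3 states) tracks how much of the suffix `qp` has currently been matched; the other (7 states) tracks the input length, saturating at 6. Each combined state is a pair, one component from each; accept when both components accept.
With 18 states:
          p    q  
>  S0     S1   S2 
   S1     S3   S4 
   S2     S5   S4 
   S3     S6   S7 
   S4     S8   S7 
 * S5     S6   S7 
   S6     S9  S10 
   S7    S11  S10 
 * S8     S9  S10 
   S9    S12  S13 
   S10   S14  S13 
 * S11   S12  S13 
   S12   S15  S16 
   S13   S17  S16 
 * S14   S15  S16 
   S15   S15  S16 
   S16   S17  S16 
   S17   S15  S16 
(> = start, * = accepting)

start=S0 accept=S5,S8,S11,S14 S0-p->S1 S0-q->S2 S1-p->S3 S1-q->S4 S2-p->S5 S2-q->S4 S3-p->S6 S3-q->S7 S4-p->S8 S4-q->S7 S5-p->S6 S5-q->S7 S6-p->S9 S6-q->S10 S7-p->S11 S7-q->S10 S8-p->S9 S8-q->S10 S9-p->S12 S9-q->S13 S10-p->S14 S10-q->S13 S11-p->S12 S11-q->S13 S12-p->S15 S12-q->S16 S13-p->S17 S13-q->S16 S14-p->S15 S14-q->S16 S15-p->S15 S15-q->S16 S16-p->S17 S16-q->S16 S17-p->S15 S17-q->S16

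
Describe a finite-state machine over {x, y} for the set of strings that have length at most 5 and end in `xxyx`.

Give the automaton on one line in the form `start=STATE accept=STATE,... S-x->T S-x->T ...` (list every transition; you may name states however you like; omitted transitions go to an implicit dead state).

Run two small machines in parallel and take their product. The first has 7 states tracking the input length, saturating at 6; the second has 5 states tracking how much of the suffix `xxyx` has currently been matched. A product state is a pair (one from each), accepting exactly when both do. Minimizing collapses redundant product states.
        x   y  
>  q0   q1  q2 
   q1   q3  q4 
   q2   q5  q4 
   q3   q6  q7 
   q4   q4  q4 
   q5   q6  q4 
   q6   q4  q7 
   q7   q8  q4 
 * q8   q4  q4 
(> = start, * = accepting)

start=q0 accept=q8 q0-x->q1 q0-y->q2 q1-x->q3 q1-y->q4 q2-x->q5 q2-y->q4 q3-x->q6 q3-y->q7 q4-x->q4 q4-y->q4 q5-x->q6 q5-y->q4 q6-x->q4 q6-y->q7 q7-x->q8 q7-y->q4 q8-x->q4 q8-y->q4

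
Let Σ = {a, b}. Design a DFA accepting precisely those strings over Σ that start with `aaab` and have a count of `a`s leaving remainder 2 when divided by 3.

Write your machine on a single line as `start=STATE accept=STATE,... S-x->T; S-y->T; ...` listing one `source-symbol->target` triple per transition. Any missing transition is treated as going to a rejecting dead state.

start=q0; accept=q7; q0-a->q1; q0-b->q2; q1-a->q3; q1-b->q2; q2-a->q2; q2-b->q2; q3-a->q4; q3-b->q2; q4-a->q2; q4-b->q5; q5-a->q6; q5-b->q5; q6-a->q7; q6-b->q6; q7-a->q5; q7-b->q7

Run two small machines in parallel and take their product. One (6 states) tracks whether the input so far still matches the prefix `aaab`; the other (3 states) tracks the count of `a`s modulo 3. Each combined state is a pair, one component from each; accept when both components accept. After merging equivalent states the machine shrinks.
        a   b  
>  q0   q1  q2 
   q1   q3  q2 
   q2   q2  q2 
   q3   q4  q2 
   q4   q2  q5 
   q5   q6  q5 
   q6   q7  q6 
 * q7   q5  q7 
(> = start, * = accepting)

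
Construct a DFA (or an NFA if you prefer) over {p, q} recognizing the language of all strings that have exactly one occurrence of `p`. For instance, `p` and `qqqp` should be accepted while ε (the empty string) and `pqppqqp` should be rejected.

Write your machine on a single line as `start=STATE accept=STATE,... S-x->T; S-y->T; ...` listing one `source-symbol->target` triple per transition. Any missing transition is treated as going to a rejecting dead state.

start=s0; accept=s1; s0-p->s1; s0-q->s0; s1-p->s2; s1-q->s1; s2-p->s2; s2-q->s2

Only the number of `p`s matters, and only up to 2. Make a chain s0 → s1 → s2 advanced by each `p` (with s2 absorbing); every other symbol self-loops. The accepting set is {s1}.
With 3 states:
        p   q  
>  s0   s1  s0 
 * s1   s2  s1 
   s2   s2  s2 
(> = start, * = accepting)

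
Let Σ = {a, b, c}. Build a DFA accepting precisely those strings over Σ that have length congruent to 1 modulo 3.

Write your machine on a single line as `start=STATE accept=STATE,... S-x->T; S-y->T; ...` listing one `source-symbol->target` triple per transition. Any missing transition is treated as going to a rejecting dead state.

Count input length modulo 3: every symbol advances one step around the cycle q0 → q1 → q2 → q0. Accept at q1.
        a   b   c  
>  q0   q1  q1  q1 
 * q1   q2  q2  q2 
   q2   q0  q0  q0 
(> = start, * = accepting)

start=q0; accept=q1; q0-a->q1; q0-b->q1; q0-c->q1; q1-a->q2; q1-b->q2; q1-c->q2; q2-a->q0; q2-b->q0; q2-c->q0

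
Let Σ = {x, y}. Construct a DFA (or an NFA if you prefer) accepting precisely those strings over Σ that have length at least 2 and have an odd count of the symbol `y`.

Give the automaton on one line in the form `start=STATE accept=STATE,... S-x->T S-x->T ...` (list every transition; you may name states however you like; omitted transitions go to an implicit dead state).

Run two small machines in parallel and take their product. One (4 states) tracks the input length, saturating at 3; the other (2 states) tracks the count of `y`s modulo 2. Each combined state is a pair, one component from each; accept when both components accept. After merging equivalent states the machine shrinks.
With 4 states:
       x  y 
>  A   B  C 
   B   B  D 
   C   D  B 
 * D   D  B 
(> = start, * = accepting)

start=A accept=D A-x->B A-y->C B-x->B B-y->D C-x->D C-y->B D-x->D D-y->B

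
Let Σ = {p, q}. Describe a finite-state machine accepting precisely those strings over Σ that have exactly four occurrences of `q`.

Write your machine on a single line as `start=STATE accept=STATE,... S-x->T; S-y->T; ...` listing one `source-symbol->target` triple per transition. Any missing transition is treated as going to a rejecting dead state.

start=S0; accept=S4; S0-p->S0; S0-q->S1; S1-p->S1; S1-q->S2; S2-p->S2; S2-q->S3; S3-p->S3; S3-q->S4; S4-p->S4; S4-q->S5; S5-p->S5; S5-q->S5

Only the number of `q`s matters, and only up to 5. Make a chain S0 → S1 → S2 → S3 → S4 → S5 advanced by each `q` (with S5 absorbing); every other symbol self-loops. The accepting set is {S4}.
        p   q  
>  S0   S0  S1 
   S1   S1  S2 
   S2   S2  S3 
   S3   S3  S4 
 * S4   S4  S5 
   S5   S5  S5 
(> = start, * = accepting)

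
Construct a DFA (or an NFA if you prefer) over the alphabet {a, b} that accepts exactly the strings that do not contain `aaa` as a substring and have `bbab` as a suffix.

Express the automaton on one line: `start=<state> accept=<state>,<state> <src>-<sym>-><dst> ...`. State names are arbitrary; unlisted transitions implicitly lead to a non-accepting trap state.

Run two small machines in parallel and take their product. One (4 states) tracks partial matches of the forbidden pattern `aaa`; the other (5 states) tracks how much of the suffix `bbab` has currently been matched. Each combined state is a pair, one component from each; accept when both components accept. Equivalent product states are then merged.
        a   b  
>  q0   q1  q2 
   q1   q3  q2 
   q2   q1  q4 
   q3   q5  q2 
   q4   q6  q4 
   q5   q5  q5 
   q6   q3  q7 
 * q7   q1  q4 
(> = start, * = accepting)

start=q0 accept=q7 q0-a->q1 q0-b->q2 q1-a->q3 q1-b->q2 q2-a->q1 q2-b->q4 q3-a->q5 q3-b->q2 q4-a->q6 q4-b->q4 q5-a->q5 q5-b->q5 q6-a->q3 q6-b->q7 q7-a->q1 q7-b->q4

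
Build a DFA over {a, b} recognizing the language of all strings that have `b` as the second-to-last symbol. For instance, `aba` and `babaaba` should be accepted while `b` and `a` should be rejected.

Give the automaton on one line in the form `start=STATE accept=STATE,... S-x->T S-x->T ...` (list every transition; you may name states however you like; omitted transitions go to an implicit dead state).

Because acceptance depends on a position counted from the end, the machine has to buffer the most recent 2 symbols. Make each state the string of the last up-to-2 symbols read; on input `x` shift the window left and append `x`. Accept when the buffered window has length 2 and begins with `b`.
A 7-state machine:
        a   b  
>  q0   q1  q2 
   q1   q3  q4 
   q2   q5  q6 
   q3   q3  q4 
   q4   q5  q6 
 * q5   q3  q4 
 * q6   q5  q6 
(> = start, * = accepting)

start=q0 accept=q5,q6 q0-a->q1 q0-b->q2 q1-a->q3 q1-b->q4 q2-a->q5 q2-b->q6 q3-a->q3 q3-b->q4 q4-a->q5 q4-b->q6 q5-a->q3 q5-b->q4 q6-a->q5 q6-b->q6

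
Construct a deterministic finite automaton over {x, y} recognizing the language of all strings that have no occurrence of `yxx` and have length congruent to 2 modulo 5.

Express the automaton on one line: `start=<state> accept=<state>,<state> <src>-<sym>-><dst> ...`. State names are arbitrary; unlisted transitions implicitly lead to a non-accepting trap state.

start=S0 accept=S3,S4,S5 S0-x->S1 S0-y->S2 S1-x->S3 S1-y->S4 S2-x->S5 S2-y->S4 S3-x->S6 S3-y->S7 S4-x->S8 S4-y->S7 S5-x->S9 S5-y->S7 S6-x->S10 S6-y->S11 S7-x->S12 S7-y->S11 S8-x->S9 S8-y->S11 S9-x->S9 S9-y->S9 S10-x->S0 S10-y->S13 S11-x->S14 S11-y->S13 S12-x->S9 S12-y->S13 S13-x->S15 S13-y->S2 S14-x->S9 S14-y->S2 S15-x->S9 S15-y->S4

Run two small machines in parallel and take their product. The first has 4 states tracking partial matches of the forbidden pattern `yxx`; the second has 5 states tracking the input length modulo 5. A product state is a pair (one from each), accepting exactly when both do. Equivalent product states are then merged.
          x    y  
>  S0     S1   S2 
   S1     S3   S4 
   S2     S5   S4 
 * S3     S6   S7 
 * S4     S8   S7 
 * S5     S9   S7 
   S6    S10  S11 
   S7    S12  S11 
   S8     S9  S11 
   S9     S9   S9 
   S10    S0  S13 
   S11   S14  S13 
   S12    S9  S13 
   S13   S15   S2 
   S14    S9   S2 
   S15    S9   S4 
(> = start, * = accepting)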